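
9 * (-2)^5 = -288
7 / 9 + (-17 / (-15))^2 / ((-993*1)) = 173486 / 223425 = 0.78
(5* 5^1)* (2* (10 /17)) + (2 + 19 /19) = 551 /17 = 32.41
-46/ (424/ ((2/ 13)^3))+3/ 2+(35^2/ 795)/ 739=775321657/ 516299394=1.50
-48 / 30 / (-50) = 4 / 125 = 0.03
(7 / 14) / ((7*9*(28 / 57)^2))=361 / 10976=0.03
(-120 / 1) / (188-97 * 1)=-120 / 91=-1.32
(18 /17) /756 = 1 /714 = 0.00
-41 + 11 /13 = -522 /13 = -40.15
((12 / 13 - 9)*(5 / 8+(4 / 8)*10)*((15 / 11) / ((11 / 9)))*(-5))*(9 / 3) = 9568125 / 12584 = 760.34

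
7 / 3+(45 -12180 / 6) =-5948 / 3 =-1982.67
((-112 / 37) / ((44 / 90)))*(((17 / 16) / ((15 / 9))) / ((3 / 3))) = -3213 / 814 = -3.95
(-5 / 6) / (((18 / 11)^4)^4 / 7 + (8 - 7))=-1608240545225025635 / 730567075233835541418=-0.00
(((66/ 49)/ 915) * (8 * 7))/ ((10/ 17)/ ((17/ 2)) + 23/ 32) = 1627648/ 15557745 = 0.10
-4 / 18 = -2 / 9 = -0.22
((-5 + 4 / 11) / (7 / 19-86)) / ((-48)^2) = 323 / 13744896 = 0.00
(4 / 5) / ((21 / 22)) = 88 / 105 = 0.84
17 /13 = 1.31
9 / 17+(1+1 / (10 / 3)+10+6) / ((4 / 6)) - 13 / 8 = 16901 / 680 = 24.85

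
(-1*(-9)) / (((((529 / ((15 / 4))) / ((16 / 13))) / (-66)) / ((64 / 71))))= -4.67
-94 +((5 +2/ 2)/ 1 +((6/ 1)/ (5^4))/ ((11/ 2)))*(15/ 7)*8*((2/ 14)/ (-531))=-373771782/ 3975125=-94.03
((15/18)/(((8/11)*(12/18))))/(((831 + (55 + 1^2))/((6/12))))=55/56768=0.00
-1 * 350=-350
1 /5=0.20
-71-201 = -272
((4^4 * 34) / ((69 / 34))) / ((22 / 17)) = 2515456 / 759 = 3314.17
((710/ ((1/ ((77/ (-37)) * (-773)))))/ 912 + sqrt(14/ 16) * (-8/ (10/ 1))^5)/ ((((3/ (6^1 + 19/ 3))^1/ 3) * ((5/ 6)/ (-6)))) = -4225991/ 38 + 113664 * sqrt(14)/ 15625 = -111183.07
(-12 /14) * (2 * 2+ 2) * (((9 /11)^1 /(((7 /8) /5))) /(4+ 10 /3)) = -19440 /5929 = -3.28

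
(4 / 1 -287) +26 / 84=-11873 / 42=-282.69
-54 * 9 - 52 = -538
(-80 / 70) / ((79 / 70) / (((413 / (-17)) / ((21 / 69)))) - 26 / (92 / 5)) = 6785 / 8473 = 0.80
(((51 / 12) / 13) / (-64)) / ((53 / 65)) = -85 / 13568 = -0.01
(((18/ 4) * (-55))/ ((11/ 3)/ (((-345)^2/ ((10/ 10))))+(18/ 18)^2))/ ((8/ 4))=-176752125/ 1428344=-123.75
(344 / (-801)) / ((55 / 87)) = -9976 / 14685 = -0.68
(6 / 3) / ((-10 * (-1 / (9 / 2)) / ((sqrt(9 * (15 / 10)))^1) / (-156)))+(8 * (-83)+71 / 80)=-53049 / 80 - 1053 * sqrt(6) / 5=-1178.98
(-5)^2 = 25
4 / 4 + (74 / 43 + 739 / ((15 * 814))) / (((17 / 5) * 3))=6290623 / 5355306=1.17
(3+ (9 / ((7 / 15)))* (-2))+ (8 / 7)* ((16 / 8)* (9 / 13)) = -3093 / 91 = -33.99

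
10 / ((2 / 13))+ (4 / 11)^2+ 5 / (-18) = 141253 / 2178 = 64.85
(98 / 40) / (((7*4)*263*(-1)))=-0.00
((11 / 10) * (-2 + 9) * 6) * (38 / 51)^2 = 111188 / 4335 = 25.65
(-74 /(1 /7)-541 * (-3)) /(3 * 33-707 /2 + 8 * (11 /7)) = -15470 /3387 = -4.57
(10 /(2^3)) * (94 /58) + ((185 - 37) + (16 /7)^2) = 882443 /5684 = 155.25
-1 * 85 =-85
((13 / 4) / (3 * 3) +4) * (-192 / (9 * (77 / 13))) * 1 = -32656 / 2079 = -15.71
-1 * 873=-873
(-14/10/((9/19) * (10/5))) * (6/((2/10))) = -44.33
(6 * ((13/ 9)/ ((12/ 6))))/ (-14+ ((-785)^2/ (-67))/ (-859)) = -748189/ 568551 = -1.32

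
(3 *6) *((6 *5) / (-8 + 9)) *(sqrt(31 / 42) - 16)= -8640 + 90 *sqrt(1302) / 7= -8176.07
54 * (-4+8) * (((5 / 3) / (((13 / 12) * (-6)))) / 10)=-72 / 13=-5.54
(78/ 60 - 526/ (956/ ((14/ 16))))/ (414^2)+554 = 201723190859/ 364121280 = 554.00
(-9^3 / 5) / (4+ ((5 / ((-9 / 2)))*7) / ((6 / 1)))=-19683 / 365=-53.93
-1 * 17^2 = -289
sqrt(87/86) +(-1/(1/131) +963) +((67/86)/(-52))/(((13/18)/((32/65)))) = sqrt(7482)/86 +392994536/472355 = 833.00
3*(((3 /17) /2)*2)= 9 /17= 0.53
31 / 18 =1.72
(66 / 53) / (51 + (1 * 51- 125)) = -0.05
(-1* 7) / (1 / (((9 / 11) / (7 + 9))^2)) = -567 / 30976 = -0.02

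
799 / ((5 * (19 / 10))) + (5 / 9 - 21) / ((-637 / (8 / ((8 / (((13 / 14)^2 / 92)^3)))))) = 22455836506243303 / 266996804433408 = 84.11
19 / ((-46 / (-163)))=3097 / 46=67.33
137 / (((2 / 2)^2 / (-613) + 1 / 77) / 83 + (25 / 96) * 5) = 51525366816 / 489761831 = 105.20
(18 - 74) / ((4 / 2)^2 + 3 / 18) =-13.44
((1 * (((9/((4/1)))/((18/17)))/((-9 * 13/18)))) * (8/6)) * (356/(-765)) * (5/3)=356/1053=0.34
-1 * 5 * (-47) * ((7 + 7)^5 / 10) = 12638864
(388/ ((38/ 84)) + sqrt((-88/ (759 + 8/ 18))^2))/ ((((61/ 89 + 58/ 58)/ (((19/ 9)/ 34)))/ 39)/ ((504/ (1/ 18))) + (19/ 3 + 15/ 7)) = 101.20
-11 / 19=-0.58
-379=-379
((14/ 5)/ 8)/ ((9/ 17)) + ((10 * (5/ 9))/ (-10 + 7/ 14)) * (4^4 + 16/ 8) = -513739/ 3420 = -150.22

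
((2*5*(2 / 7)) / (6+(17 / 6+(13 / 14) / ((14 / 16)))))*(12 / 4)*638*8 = 12862080 / 2909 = 4421.48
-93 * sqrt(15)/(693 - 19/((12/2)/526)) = 279 * sqrt(15)/2918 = 0.37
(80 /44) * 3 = 5.45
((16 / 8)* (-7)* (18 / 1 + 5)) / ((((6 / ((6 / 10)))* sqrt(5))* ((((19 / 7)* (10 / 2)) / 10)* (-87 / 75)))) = 2254* sqrt(5) / 551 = 9.15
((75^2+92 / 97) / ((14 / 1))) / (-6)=-545717 / 8148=-66.98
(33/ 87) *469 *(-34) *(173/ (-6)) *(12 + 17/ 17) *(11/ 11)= 197244047/ 87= 2267172.95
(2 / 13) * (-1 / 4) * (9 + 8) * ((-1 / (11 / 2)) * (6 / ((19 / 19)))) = 102 / 143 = 0.71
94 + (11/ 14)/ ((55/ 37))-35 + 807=60657/ 70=866.53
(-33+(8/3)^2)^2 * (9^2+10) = 4940299/81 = 60991.35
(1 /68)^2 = 1 /4624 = 0.00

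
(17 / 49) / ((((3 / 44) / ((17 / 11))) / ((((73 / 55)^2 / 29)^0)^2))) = 1156 / 147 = 7.86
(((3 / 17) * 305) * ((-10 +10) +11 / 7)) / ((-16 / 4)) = -10065 / 476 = -21.14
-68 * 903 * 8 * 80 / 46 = -19649280 / 23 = -854316.52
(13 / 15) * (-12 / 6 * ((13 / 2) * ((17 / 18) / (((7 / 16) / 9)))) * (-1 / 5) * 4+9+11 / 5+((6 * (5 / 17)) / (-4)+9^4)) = 34930311 / 5950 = 5870.64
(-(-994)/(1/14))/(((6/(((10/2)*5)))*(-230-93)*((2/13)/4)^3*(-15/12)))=2524124.00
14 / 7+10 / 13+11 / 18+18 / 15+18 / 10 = 1493 / 234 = 6.38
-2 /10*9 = -1.80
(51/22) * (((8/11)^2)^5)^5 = 36394816164001976966986292220962125977760038912/129129938167664848157333145589394151932880352885953011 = 0.00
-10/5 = -2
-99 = -99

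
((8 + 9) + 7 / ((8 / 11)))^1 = 213 / 8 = 26.62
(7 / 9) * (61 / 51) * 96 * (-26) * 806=-286342784 / 153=-1871521.46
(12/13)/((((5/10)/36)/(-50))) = -43200/13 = -3323.08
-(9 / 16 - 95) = 1511 / 16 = 94.44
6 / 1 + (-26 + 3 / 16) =-317 / 16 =-19.81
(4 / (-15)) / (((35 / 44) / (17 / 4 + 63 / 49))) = -1364 / 735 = -1.86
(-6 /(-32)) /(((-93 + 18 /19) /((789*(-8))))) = 14991 /1166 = 12.86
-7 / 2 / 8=-7 / 16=-0.44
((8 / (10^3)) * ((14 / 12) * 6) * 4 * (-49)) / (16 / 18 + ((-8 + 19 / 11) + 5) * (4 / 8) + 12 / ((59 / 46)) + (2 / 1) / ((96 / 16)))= -4006926 / 3629375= -1.10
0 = 0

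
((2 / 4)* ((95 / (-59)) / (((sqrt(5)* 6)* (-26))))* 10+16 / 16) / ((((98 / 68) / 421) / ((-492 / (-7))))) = 55753030* sqrt(5) / 263081+7042488 / 343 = 21005.91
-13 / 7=-1.86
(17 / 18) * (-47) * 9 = -799 / 2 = -399.50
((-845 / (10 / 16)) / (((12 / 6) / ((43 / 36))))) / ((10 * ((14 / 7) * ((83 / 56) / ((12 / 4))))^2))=-2848664 / 34445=-82.70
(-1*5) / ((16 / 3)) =-0.94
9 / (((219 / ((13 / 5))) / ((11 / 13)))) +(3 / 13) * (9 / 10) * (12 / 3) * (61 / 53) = 263199 / 251485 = 1.05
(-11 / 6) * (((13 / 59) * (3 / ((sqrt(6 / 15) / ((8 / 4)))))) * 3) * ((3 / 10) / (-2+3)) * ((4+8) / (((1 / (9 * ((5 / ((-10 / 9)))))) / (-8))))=-1250964 * sqrt(10) / 295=-13409.82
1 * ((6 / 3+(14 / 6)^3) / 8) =397 / 216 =1.84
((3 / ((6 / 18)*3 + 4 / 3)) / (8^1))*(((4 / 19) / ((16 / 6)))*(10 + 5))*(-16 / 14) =-405 / 1862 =-0.22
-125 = -125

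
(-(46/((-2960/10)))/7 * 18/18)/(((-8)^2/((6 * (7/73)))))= 69/345728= 0.00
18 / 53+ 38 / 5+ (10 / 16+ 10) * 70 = 796791 / 1060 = 751.69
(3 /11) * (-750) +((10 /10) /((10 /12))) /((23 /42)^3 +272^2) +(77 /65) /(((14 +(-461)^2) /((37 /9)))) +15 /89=-806864694176711220584 /3947925565897060275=-204.38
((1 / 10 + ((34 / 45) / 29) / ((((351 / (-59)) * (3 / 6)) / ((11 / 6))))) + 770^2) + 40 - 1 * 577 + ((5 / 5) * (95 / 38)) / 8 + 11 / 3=13024161364433 / 21986640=592367.06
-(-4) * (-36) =-144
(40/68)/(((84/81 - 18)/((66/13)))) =-8910/50609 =-0.18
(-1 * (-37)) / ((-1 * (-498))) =37 / 498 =0.07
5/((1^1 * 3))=5/3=1.67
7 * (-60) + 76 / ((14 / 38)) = -1496 / 7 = -213.71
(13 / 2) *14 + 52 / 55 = 5057 / 55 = 91.95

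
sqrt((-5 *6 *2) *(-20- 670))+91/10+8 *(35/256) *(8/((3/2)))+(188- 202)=14/15+30 *sqrt(46)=204.40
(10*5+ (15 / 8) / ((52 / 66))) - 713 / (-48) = 20977 / 312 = 67.23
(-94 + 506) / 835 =412 / 835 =0.49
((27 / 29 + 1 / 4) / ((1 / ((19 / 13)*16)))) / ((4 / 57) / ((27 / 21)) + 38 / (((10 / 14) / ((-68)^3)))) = -6676695 / 4043962291733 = -0.00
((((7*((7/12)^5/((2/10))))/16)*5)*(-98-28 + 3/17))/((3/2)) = -2097093425/33841152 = -61.97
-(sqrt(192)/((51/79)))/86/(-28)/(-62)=-79* sqrt(3)/951762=-0.00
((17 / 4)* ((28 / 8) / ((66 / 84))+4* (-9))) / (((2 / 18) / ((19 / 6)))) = -336243 / 88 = -3820.94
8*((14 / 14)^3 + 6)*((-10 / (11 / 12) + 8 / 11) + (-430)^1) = -271152 / 11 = -24650.18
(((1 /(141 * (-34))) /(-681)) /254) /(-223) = -1 /184919930388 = -0.00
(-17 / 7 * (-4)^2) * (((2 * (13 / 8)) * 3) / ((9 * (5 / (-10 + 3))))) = 884 / 15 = 58.93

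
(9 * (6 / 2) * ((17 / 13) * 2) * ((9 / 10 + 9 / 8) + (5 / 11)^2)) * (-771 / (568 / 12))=-11467065267 / 4467320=-2566.88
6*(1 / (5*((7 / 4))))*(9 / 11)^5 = 1417176 / 5636785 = 0.25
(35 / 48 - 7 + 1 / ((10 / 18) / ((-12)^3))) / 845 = -748001 / 202800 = -3.69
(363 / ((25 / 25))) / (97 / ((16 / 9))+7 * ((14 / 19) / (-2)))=6.98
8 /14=4 /7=0.57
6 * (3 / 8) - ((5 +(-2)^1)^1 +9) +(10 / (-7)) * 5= -473 / 28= -16.89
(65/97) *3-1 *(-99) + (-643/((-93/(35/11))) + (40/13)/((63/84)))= 163974727/1290003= 127.11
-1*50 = -50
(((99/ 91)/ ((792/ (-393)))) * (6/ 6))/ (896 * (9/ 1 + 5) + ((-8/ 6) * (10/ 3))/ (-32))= -3537/ 82189198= -0.00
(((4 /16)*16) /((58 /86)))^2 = 35.18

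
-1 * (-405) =405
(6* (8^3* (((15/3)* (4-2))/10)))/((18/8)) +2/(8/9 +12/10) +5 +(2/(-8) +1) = 773831/564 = 1372.04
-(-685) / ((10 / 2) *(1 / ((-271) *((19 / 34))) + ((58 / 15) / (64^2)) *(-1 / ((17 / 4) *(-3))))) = -276296163840 / 13167799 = -20982.71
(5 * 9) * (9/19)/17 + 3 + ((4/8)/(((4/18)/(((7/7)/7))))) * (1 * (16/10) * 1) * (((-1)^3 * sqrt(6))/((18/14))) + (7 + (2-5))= 7.27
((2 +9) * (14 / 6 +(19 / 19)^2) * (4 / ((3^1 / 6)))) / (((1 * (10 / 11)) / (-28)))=-9034.67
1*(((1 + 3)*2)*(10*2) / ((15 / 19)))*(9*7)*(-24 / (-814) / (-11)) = -153216 / 4477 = -34.22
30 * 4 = 120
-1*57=-57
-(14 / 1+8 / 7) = -106 / 7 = -15.14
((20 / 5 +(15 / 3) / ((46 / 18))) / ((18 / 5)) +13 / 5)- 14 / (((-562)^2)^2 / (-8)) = 54910231675937 / 12906117808470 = 4.25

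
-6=-6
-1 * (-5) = 5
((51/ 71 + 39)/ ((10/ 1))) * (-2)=-564/ 71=-7.94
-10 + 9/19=-181/19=-9.53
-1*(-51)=51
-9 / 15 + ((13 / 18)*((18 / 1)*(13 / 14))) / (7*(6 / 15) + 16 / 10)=3301 / 1540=2.14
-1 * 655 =-655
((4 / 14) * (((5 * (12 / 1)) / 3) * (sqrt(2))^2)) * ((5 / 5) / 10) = 8 / 7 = 1.14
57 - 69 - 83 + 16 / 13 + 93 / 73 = -87778 / 949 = -92.50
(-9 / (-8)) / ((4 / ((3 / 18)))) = 3 / 64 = 0.05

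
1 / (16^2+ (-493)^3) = -1 / 119822901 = -0.00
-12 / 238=-6 / 119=-0.05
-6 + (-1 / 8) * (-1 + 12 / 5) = -247 / 40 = -6.18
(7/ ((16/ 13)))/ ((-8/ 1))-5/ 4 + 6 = 517/ 128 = 4.04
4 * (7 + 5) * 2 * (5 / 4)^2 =150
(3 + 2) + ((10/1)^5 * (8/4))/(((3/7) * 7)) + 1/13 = 2600198/39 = 66671.74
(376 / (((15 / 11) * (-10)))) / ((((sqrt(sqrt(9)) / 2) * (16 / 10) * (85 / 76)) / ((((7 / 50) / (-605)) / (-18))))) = -6251 * sqrt(3) / 47334375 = -0.00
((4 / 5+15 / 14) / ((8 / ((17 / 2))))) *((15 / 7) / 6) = 0.71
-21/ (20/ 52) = -273/ 5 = -54.60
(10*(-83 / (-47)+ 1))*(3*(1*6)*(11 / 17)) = 257400 / 799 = 322.15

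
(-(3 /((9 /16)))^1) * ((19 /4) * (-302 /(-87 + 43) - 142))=37658 /11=3423.45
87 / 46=1.89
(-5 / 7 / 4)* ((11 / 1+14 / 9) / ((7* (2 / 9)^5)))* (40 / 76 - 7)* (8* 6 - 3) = 20518051275 / 119168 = 172177.52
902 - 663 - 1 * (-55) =294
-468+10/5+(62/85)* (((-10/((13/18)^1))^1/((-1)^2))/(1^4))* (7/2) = -110798/221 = -501.35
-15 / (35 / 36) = -108 / 7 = -15.43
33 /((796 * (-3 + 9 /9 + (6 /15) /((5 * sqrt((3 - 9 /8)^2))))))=-12375 /584264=-0.02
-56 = -56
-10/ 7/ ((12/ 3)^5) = -0.00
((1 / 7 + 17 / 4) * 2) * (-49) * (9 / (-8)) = 7749 / 16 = 484.31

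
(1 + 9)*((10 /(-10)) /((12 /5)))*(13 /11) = -4.92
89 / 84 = 1.06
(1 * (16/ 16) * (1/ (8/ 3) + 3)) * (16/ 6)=9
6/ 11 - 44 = -478/ 11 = -43.45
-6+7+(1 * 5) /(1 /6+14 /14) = 37 /7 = 5.29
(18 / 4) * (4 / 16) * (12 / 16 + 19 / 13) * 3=3105 / 416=7.46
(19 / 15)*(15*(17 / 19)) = 17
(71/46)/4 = 71/184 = 0.39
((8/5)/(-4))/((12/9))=-3/10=-0.30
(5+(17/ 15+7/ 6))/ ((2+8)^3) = 73/ 10000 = 0.01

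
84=84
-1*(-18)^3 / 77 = 5832 / 77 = 75.74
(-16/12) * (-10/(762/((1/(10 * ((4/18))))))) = 1/127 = 0.01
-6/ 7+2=8/ 7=1.14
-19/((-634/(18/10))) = 171/3170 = 0.05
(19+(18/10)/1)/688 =13/430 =0.03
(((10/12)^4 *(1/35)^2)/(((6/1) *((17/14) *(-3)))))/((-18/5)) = 0.00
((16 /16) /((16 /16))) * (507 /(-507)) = -1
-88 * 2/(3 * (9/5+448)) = -0.13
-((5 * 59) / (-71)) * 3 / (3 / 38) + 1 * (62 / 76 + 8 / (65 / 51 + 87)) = 964385823 / 6073198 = 158.79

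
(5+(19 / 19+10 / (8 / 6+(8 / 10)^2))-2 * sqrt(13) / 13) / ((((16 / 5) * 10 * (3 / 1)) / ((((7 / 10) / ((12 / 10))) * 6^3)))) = 17199 / 1184-21 * sqrt(13) / 104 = 13.80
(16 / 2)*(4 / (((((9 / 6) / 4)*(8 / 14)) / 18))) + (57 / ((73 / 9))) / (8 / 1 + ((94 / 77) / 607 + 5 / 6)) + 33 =492303004365 / 180874363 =2721.80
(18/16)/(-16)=-9/128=-0.07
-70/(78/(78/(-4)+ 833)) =-56945/78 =-730.06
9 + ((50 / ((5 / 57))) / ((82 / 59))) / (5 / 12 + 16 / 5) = 1088973 / 8897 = 122.40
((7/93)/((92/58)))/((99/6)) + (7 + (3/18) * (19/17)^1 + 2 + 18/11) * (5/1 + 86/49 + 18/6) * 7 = 6207780760/8399853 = 739.03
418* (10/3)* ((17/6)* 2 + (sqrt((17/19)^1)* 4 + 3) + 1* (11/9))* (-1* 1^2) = -372020/27 - 880* sqrt(323)/3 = -19050.36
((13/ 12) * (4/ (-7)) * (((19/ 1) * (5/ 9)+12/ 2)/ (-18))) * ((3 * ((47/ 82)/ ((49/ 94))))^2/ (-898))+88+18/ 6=124662684643627/ 1370023478964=90.99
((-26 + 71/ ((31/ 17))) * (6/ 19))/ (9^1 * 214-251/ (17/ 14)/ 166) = 3394866/ 1599623281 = 0.00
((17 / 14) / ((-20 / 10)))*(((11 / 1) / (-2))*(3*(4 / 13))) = 561 / 182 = 3.08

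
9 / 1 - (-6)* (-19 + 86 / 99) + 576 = 476.21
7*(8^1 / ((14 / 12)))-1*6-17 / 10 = 40.30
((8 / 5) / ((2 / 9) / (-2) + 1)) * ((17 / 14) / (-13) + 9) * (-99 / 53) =-1444311 / 48230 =-29.95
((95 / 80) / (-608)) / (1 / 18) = -9 / 256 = -0.04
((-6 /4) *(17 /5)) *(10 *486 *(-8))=198288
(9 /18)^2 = 1 /4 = 0.25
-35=-35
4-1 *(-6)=10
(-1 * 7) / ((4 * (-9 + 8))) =7 / 4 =1.75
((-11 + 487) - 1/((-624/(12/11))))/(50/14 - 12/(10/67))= -9529555/1538108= -6.20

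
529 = 529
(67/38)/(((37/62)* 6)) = 2077/4218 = 0.49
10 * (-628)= -6280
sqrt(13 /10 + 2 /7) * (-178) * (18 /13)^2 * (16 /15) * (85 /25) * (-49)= 18301248 * sqrt(7770) /21125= 76365.02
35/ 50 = 7/ 10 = 0.70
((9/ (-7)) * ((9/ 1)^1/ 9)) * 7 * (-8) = 72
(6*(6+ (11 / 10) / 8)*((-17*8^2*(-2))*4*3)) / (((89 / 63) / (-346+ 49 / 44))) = -229822291440 / 979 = -234752085.23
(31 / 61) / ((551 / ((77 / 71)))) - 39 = -93066472 / 2386381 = -39.00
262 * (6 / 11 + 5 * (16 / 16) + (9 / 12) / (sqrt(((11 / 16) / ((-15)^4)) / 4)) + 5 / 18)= 151043 / 99 + 353700 * sqrt(11) / 11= 108170.25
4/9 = 0.44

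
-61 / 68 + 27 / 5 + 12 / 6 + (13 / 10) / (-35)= 76943 / 11900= 6.47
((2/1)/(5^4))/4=0.00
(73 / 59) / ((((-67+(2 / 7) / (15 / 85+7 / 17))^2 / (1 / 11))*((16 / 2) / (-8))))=-89425 / 3517310016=-0.00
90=90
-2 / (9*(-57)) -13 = -6667 / 513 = -13.00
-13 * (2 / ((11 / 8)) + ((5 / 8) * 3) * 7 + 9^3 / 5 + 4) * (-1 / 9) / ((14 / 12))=313417 / 1540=203.52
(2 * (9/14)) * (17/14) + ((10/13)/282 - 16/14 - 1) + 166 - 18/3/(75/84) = 712702813/4490850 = 158.70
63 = 63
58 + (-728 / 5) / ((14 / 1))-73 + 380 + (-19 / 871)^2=1345072298 / 3793205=354.60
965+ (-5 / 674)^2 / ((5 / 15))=438376415 / 454276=965.00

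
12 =12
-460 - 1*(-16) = -444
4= 4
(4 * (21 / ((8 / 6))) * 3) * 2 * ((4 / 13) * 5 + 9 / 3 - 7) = -12096 / 13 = -930.46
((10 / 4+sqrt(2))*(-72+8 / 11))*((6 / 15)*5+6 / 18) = -13720 / 33- 5488*sqrt(2) / 33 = -650.95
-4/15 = -0.27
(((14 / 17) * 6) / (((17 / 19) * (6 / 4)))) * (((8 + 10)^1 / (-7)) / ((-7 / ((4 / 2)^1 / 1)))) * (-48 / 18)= -14592 / 2023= -7.21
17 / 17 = 1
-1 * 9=-9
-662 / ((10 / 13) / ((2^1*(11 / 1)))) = -18933.20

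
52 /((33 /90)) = 1560 /11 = 141.82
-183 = -183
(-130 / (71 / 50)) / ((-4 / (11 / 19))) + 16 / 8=20573 / 1349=15.25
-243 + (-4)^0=-242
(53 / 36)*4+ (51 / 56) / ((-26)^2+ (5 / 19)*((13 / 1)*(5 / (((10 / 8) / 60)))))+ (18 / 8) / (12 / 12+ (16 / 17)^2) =55336467929 / 7812997920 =7.08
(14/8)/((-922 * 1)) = -0.00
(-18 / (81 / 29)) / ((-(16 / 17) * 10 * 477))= 493 / 343440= 0.00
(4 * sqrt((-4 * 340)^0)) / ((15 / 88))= 352 / 15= 23.47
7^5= 16807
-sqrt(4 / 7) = -2 * sqrt(7) / 7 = -0.76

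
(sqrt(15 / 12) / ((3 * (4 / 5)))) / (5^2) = sqrt(5) / 120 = 0.02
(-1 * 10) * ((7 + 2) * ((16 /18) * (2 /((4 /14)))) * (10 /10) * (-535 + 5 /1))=296800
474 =474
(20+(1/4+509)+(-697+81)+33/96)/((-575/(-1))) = -0.15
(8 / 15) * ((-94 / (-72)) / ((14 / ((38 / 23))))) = 1786 / 21735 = 0.08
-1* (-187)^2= -34969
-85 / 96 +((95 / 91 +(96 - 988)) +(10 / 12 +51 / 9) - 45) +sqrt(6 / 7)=-8127463 / 8736 +sqrt(42) / 7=-929.42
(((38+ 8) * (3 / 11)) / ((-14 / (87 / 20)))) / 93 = -2001 / 47740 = -0.04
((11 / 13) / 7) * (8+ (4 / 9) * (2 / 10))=44 / 45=0.98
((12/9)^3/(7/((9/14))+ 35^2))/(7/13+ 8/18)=2496/1279145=0.00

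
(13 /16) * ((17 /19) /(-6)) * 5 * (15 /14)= -5525 /8512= -0.65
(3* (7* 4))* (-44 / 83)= -3696 / 83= -44.53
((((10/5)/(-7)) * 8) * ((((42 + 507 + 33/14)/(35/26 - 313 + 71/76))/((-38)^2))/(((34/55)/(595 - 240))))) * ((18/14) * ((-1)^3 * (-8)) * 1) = 564271250400/34011225899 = 16.59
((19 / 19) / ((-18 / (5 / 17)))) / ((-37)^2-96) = -5 / 389538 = -0.00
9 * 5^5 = 28125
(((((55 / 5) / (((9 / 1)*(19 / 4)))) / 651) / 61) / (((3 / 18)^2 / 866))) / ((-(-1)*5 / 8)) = 1219328 / 3772545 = 0.32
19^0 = 1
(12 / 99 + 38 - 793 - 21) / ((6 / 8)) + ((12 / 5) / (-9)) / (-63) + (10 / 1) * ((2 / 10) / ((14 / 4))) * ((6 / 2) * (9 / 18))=-10744726 / 10395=-1033.64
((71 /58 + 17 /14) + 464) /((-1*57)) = -94687 /11571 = -8.18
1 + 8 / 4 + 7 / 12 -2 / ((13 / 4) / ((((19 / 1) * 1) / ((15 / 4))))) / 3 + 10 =29353 / 2340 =12.54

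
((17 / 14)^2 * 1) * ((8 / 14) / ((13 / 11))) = 3179 / 4459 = 0.71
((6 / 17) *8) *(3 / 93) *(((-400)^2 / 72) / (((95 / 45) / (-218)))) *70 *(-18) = 26335044.44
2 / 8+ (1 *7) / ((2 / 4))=57 / 4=14.25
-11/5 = -2.20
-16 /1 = -16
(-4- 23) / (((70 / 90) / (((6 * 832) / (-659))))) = 262.96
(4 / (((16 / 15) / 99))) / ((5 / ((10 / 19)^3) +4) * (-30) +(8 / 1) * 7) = -675 / 1987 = -0.34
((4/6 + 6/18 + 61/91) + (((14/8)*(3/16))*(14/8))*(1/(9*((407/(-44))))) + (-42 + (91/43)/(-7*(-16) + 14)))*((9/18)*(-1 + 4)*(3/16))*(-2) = 3362421259/148255744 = 22.68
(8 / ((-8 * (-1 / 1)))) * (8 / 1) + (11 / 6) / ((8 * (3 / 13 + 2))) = 11279 / 1392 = 8.10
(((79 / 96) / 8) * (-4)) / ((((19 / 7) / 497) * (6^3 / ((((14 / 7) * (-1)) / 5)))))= 0.14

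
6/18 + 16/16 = 4/3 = 1.33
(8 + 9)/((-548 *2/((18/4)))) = -153/2192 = -0.07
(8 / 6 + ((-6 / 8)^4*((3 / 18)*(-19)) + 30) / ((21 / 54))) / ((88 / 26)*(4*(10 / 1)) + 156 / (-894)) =112909667 / 201140736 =0.56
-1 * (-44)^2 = -1936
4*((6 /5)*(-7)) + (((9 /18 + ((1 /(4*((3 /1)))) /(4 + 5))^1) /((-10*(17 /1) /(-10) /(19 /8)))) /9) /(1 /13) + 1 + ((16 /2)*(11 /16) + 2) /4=-20240071 /660960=-30.62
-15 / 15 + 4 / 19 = -15 / 19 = -0.79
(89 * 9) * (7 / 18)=623 / 2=311.50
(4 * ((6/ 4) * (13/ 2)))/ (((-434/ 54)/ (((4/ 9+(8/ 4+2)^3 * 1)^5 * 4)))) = -3413055193600000/ 158193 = -21575260558.94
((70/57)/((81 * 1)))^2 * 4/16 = 1225/21316689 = 0.00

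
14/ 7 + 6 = 8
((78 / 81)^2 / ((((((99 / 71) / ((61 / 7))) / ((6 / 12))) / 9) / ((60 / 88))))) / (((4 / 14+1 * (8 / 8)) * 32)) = 3659695 / 8468064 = 0.43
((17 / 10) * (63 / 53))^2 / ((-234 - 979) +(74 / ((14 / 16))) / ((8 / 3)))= -8029287 / 2322762100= -0.00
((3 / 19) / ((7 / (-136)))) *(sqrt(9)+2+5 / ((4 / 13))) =-8670 / 133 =-65.19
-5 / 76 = -0.07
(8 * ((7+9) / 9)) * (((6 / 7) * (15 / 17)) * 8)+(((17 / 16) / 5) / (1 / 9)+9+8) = 999247 / 9520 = 104.96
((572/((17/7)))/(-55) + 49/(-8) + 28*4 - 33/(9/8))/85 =147409/173400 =0.85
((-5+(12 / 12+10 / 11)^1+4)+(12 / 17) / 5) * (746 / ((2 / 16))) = 5860576 / 935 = 6268.00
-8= -8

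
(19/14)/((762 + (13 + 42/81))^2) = 0.00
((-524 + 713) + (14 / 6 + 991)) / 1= 3547 / 3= 1182.33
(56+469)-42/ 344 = 524.88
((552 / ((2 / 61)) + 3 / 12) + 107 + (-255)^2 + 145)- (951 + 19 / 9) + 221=81381.14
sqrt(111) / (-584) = -sqrt(111) / 584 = -0.02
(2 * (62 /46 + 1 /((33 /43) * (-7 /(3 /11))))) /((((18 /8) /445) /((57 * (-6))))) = -3418255040 /19481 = -175466.10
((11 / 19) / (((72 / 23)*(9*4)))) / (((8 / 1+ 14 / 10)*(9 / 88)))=13915 / 2603988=0.01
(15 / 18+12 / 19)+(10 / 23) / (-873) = 1117351 / 763002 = 1.46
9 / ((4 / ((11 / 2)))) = 99 / 8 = 12.38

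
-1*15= -15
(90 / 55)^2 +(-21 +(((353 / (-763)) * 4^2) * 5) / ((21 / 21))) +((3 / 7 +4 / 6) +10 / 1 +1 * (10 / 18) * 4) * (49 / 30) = -837111991 / 24927210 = -33.58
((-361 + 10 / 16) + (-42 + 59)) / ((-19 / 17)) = 46699 / 152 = 307.23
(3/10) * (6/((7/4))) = 36/35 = 1.03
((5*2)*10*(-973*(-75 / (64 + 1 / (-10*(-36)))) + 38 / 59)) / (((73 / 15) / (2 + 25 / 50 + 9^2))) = 1957381.19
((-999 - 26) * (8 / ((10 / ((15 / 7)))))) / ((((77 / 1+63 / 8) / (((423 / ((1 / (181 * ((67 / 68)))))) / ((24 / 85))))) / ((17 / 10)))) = -89385388425 / 9506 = -9403049.49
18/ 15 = 6/ 5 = 1.20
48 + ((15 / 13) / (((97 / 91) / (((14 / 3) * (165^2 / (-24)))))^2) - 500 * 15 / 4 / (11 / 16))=47122608757857 / 1655984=28455956.55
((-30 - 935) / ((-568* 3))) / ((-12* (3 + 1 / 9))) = -965 / 63616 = -0.02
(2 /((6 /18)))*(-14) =-84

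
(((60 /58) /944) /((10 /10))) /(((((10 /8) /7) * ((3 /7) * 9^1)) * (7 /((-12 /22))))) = -7 /56463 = -0.00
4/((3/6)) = 8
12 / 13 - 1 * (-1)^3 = 25 / 13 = 1.92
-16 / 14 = -8 / 7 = -1.14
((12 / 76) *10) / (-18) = -5 / 57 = -0.09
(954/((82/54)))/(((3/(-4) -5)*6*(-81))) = 212/943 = 0.22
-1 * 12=-12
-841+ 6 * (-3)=-859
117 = 117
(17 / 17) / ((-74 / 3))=-0.04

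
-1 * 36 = -36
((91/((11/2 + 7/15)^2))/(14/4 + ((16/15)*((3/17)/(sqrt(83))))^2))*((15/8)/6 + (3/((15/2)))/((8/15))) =208731875625/269031423434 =0.78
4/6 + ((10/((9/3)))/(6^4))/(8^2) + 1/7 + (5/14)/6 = 756899/870912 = 0.87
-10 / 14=-5 / 7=-0.71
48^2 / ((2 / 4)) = 4608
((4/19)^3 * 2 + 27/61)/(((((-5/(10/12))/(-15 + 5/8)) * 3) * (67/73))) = 1620243395/4036713552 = 0.40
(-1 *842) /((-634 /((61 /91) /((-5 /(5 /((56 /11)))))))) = -282491 /1615432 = -0.17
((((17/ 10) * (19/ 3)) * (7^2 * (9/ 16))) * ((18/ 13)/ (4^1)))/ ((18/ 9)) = 427329/ 8320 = 51.36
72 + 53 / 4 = 341 / 4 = 85.25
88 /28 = 22 /7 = 3.14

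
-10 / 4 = -5 / 2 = -2.50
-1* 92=-92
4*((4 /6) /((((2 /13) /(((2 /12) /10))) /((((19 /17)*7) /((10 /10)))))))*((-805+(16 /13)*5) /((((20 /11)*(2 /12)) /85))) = -3038651 /6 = -506441.83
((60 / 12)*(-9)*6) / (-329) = 270 / 329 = 0.82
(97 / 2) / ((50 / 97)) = 9409 / 100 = 94.09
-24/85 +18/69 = -42/1955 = -0.02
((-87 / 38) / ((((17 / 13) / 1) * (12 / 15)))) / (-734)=5655 / 1896656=0.00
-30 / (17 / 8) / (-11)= 240 / 187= 1.28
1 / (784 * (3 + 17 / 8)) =1 / 4018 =0.00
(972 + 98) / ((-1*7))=-1070 / 7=-152.86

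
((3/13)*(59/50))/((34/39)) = 531/1700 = 0.31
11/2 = 5.50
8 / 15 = 0.53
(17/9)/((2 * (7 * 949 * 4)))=17/478296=0.00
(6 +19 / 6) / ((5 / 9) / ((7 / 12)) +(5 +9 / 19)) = 7315 / 5128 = 1.43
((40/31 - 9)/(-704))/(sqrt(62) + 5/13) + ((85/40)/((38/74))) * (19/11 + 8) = 40391 * sqrt(62)/228126272 + 15861112097/394036288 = 40.25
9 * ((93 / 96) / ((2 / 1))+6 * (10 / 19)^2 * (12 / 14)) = 17.18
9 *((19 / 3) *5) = 285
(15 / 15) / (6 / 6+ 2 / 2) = 1 / 2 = 0.50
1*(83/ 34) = 2.44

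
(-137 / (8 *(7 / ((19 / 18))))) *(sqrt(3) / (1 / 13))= -33839 *sqrt(3) / 1008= -58.15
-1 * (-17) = 17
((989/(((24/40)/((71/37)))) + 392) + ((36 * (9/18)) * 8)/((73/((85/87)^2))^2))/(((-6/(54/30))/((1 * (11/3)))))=-49081682819461919/12551104495170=-3910.55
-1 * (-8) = 8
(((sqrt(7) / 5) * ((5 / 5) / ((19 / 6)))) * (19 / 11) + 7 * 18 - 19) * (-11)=-1177 - 6 * sqrt(7) / 5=-1180.17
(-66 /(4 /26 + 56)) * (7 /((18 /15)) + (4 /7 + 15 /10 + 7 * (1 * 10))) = -91.56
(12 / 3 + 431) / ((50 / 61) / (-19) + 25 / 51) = 5142483 / 5285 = 973.03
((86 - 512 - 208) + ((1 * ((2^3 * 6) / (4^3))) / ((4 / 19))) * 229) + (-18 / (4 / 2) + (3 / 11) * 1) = 30463 / 176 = 173.09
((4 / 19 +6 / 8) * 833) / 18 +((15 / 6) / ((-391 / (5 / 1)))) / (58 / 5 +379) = 44.45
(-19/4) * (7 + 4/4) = -38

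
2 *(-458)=-916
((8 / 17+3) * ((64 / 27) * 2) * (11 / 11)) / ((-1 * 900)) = -1888 / 103275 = -0.02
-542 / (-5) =542 / 5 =108.40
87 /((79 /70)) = 6090 /79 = 77.09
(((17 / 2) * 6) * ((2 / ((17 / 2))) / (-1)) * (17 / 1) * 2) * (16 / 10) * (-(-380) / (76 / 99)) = -323136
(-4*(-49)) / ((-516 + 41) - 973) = -49 / 362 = -0.14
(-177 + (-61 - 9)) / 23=-247 / 23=-10.74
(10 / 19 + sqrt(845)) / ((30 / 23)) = 23 / 57 + 299*sqrt(5) / 30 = 22.69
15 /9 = 5 /3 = 1.67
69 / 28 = 2.46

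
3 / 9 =0.33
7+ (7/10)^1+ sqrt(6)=sqrt(6)+ 77/10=10.15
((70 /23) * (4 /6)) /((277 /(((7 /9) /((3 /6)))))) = 1960 /172017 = 0.01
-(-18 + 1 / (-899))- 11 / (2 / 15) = -115969 / 1798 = -64.50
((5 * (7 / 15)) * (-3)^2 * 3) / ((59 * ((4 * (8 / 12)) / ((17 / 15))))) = 1071 / 2360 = 0.45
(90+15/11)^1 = 1005/11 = 91.36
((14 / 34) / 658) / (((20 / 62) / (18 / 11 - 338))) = -5735 / 8789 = -0.65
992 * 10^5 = 99200000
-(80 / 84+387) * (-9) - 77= 23902 / 7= 3414.57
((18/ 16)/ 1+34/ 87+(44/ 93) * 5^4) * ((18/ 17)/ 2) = 19238115/ 122264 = 157.35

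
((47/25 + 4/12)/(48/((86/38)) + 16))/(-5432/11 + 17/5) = -39259/323676000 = -0.00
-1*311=-311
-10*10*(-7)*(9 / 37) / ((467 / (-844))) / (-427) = 759600 / 1054019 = 0.72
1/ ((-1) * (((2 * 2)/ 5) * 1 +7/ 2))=-10/ 43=-0.23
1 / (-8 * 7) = -1 / 56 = -0.02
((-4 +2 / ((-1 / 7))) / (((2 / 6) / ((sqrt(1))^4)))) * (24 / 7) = -1296 / 7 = -185.14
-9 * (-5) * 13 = 585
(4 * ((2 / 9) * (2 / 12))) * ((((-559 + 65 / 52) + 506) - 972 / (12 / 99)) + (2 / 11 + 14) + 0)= -118163 / 99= -1193.57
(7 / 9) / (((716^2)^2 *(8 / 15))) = 35 / 6307588184064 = 0.00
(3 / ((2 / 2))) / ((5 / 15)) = 9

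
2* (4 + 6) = 20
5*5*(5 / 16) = 125 / 16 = 7.81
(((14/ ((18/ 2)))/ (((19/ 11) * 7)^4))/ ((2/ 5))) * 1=73205/ 402300927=0.00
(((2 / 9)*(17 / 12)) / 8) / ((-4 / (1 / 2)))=-17 / 3456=-0.00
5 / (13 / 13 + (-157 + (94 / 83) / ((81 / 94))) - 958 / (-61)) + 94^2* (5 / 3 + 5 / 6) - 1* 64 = 1255401492873 / 56996438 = 22025.96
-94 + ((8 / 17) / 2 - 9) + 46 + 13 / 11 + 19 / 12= -121175 / 2244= -54.00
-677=-677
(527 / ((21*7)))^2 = 277729 / 21609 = 12.85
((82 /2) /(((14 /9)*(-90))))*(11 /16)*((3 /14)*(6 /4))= -4059 /62720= -0.06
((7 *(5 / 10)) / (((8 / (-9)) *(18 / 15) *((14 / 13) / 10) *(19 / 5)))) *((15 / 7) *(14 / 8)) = -73125 / 2432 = -30.07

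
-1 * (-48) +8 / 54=1300 / 27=48.15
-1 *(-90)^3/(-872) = -91125/109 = -836.01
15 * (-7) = -105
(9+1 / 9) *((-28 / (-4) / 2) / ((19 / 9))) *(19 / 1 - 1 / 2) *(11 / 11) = 10619 / 38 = 279.45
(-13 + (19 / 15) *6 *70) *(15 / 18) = 432.50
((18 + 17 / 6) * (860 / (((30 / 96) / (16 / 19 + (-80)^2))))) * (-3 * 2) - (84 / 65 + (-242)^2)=-2719406088136 / 1235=-2201948249.50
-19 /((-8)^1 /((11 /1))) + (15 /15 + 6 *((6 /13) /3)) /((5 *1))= 2757 /104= 26.51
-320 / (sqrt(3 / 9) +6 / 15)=9600 / 13 - 8000 * sqrt(3) / 13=-327.42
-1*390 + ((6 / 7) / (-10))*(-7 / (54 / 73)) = -35027 / 90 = -389.19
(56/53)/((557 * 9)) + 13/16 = 3454853/4251024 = 0.81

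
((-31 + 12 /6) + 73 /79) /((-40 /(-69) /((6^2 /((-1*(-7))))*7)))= -688689 /395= -1743.52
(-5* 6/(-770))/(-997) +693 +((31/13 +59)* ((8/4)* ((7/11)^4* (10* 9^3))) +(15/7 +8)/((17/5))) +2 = 147468.38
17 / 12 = 1.42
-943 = -943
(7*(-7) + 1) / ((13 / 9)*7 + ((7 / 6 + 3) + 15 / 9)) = -864 / 287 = -3.01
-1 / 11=-0.09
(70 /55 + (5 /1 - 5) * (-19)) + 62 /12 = 425 /66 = 6.44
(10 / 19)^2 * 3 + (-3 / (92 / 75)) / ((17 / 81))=-6110025 / 564604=-10.82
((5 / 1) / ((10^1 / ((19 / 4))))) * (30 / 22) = 3.24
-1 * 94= -94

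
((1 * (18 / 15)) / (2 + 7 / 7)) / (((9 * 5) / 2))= 4 / 225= 0.02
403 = 403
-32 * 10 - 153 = -473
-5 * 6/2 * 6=-90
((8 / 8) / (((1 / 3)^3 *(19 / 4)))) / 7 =108 / 133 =0.81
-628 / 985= -0.64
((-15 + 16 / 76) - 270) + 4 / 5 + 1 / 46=-1240939 / 4370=-283.97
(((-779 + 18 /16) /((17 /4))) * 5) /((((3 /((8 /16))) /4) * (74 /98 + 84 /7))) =-304927 /6375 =-47.83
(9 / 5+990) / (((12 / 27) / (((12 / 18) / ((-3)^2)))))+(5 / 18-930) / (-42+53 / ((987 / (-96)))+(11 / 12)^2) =4067489371 / 21942070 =185.37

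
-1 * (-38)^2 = -1444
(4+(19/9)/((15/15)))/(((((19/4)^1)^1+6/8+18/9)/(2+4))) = 44/9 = 4.89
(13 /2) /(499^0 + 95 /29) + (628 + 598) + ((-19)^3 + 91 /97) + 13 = -135135583 /24056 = -5617.54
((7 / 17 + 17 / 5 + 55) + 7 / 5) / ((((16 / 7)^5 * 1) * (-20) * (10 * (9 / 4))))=-14336371 / 6684672000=-0.00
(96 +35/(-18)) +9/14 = 5966/63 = 94.70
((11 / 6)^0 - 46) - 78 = -123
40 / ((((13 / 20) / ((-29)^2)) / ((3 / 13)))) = 2018400 / 169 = 11943.20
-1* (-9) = 9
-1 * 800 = -800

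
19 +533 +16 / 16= 553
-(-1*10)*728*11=80080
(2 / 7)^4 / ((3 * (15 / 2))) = 32 / 108045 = 0.00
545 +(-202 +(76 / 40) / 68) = 233259 / 680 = 343.03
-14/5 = -2.80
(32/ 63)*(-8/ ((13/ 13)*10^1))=-128/ 315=-0.41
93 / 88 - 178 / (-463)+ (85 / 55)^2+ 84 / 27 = 27996833 / 4033656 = 6.94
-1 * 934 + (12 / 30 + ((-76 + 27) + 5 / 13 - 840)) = -118444 / 65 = -1822.22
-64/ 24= -8/ 3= -2.67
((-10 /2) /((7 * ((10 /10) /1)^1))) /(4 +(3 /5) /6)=-50 /287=-0.17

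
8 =8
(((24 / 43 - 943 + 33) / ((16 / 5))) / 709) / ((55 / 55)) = -97765 / 243896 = -0.40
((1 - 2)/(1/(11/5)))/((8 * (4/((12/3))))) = -11/40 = -0.28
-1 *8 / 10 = -4 / 5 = -0.80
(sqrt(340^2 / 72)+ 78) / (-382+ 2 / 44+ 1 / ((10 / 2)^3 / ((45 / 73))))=-1043900 / 5111759 - 3412750*sqrt(2) / 46005831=-0.31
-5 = -5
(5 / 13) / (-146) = -5 / 1898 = -0.00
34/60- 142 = -4243/30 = -141.43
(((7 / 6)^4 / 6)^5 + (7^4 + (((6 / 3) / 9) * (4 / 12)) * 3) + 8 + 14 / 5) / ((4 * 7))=342872831523175901065829 / 3980240324190158192640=86.14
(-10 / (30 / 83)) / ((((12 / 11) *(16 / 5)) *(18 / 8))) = -4565 / 1296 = -3.52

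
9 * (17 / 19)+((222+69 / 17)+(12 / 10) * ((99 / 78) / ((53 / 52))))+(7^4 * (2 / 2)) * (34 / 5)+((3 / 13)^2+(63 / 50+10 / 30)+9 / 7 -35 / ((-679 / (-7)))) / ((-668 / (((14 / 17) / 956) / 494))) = 5788009269776369209073 / 349466698347655200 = 16562.41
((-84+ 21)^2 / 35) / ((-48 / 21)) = -3969 / 80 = -49.61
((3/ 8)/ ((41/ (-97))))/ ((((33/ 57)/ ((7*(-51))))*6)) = 91.18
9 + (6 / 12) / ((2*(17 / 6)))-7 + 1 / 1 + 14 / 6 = 553 / 102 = 5.42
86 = 86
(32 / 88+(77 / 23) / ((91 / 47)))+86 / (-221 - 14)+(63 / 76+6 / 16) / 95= 3882760777 / 2232178520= 1.74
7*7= 49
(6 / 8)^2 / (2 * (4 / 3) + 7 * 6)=27 / 2144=0.01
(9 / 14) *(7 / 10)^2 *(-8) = -63 / 25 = -2.52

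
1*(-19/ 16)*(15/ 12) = -1.48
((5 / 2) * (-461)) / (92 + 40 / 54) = -62235 / 5008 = -12.43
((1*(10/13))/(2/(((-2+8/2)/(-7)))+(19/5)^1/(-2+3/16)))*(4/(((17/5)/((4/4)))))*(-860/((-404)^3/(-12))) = 4676250/300331711199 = 0.00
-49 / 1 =-49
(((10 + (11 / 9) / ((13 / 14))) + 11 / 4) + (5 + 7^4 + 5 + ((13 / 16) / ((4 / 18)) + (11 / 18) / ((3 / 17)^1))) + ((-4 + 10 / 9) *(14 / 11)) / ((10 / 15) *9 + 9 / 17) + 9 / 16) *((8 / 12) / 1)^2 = 11118548167 / 10285704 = 1080.97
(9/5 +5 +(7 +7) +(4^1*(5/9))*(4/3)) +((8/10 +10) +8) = 5746/135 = 42.56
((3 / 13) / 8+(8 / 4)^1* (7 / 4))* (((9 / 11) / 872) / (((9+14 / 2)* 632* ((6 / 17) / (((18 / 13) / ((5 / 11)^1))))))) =168453 / 59607408640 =0.00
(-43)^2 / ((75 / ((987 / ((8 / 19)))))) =11558099 / 200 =57790.50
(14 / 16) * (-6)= -21 / 4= -5.25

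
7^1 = 7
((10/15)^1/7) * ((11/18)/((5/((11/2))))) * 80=968/189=5.12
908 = 908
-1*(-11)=11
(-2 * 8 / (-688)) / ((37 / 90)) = 90 / 1591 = 0.06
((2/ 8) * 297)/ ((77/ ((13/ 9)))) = 39/ 28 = 1.39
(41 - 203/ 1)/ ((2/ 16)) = -1296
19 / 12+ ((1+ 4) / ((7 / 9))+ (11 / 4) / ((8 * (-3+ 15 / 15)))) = 10537 / 1344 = 7.84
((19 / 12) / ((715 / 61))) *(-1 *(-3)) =1159 / 2860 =0.41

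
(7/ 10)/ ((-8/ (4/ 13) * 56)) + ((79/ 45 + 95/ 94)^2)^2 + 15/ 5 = 512345419651656701/ 8324052630660000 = 61.55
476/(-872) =-119/218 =-0.55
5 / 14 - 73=-1017 / 14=-72.64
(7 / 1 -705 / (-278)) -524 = -143021 / 278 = -514.46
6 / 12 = 1 / 2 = 0.50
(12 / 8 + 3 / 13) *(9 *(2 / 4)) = 405 / 52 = 7.79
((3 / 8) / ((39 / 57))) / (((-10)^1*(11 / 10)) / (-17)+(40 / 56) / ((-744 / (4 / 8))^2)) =1877317344 / 2216359249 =0.85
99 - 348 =-249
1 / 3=0.33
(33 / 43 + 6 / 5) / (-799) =-9 / 3655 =-0.00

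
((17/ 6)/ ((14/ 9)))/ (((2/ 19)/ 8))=969/ 7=138.43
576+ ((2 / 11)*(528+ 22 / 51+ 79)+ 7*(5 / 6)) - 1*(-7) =261529 / 374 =699.28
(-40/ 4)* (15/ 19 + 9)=-1860/ 19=-97.89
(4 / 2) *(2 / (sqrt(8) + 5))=0.51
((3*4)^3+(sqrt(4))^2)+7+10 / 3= 5227 / 3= 1742.33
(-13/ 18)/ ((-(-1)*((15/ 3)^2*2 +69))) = -13/ 2142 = -0.01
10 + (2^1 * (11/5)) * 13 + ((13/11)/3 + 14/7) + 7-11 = 10823/165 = 65.59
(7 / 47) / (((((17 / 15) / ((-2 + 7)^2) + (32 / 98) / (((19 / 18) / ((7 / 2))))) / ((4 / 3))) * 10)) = 46550 / 2644267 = 0.02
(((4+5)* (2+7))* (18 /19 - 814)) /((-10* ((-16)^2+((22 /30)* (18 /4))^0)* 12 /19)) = 52137 /1285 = 40.57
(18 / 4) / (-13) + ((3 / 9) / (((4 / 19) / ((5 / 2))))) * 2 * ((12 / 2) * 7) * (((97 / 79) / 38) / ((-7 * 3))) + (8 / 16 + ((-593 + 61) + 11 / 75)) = -54658079 / 102700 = -532.21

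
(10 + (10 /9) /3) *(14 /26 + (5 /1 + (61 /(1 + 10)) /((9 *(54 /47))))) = 59105620 /938223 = 63.00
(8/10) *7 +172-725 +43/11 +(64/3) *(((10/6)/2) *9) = -21092/55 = -383.49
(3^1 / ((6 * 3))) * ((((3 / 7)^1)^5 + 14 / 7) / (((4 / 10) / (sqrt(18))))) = 3.56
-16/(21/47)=-752/21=-35.81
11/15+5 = 86/15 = 5.73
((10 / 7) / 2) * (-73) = -52.14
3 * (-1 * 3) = -9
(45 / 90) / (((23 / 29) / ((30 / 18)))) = 145 / 138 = 1.05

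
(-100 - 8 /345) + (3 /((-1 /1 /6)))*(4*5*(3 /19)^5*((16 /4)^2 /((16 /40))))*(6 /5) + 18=-83.72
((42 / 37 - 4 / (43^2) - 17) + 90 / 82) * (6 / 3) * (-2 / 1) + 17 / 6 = 1041940645 / 16829598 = 61.91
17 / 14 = 1.21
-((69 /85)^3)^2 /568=-107918163081 /214220924875000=-0.00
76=76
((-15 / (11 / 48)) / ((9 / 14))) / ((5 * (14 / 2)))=-32 / 11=-2.91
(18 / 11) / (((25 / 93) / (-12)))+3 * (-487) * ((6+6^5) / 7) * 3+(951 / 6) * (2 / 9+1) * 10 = -84386255519 / 17325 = -4870779.54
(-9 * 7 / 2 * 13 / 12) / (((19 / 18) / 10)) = -12285 / 38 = -323.29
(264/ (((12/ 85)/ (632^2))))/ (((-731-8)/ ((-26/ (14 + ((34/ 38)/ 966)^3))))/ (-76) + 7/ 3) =-257338069.99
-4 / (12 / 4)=-4 / 3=-1.33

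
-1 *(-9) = 9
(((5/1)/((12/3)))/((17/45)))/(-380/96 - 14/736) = -62100/74647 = -0.83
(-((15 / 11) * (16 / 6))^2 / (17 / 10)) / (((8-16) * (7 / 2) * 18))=2000 / 129591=0.02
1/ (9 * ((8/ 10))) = 5/ 36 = 0.14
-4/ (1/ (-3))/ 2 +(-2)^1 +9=13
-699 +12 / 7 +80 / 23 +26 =-667.81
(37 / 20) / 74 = 0.02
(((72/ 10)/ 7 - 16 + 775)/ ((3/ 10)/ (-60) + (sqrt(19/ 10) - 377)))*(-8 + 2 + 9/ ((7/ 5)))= -80229680040/ 92858835083 - 21280800*sqrt(190)/ 92858835083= -0.87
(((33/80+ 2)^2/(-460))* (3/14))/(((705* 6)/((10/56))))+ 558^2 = 101330778415066751/325441536000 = 311364.00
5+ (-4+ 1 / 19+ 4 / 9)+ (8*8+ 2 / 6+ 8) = 12625 / 171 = 73.83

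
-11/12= -0.92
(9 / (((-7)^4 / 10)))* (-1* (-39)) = 3510 / 2401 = 1.46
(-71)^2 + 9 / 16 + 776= 93081 / 16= 5817.56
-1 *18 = -18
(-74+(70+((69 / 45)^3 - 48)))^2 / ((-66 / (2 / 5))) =-26677668889 / 1879453125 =-14.19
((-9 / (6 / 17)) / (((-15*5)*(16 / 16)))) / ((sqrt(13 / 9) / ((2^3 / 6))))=34*sqrt(13) / 325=0.38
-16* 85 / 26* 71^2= -3427880 / 13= -263683.08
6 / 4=3 / 2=1.50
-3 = -3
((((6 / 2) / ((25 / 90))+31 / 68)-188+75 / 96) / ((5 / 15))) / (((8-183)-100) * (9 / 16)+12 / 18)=4307571 / 1256810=3.43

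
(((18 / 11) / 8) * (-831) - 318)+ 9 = -21075 / 44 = -478.98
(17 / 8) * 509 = 8653 / 8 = 1081.62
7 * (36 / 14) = 18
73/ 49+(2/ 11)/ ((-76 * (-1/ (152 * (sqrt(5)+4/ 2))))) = 4 * sqrt(5)/ 11+1195/ 539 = 3.03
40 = 40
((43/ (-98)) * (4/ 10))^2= 1849/ 60025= 0.03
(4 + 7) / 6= 11 / 6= 1.83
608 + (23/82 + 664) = 104327/82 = 1272.28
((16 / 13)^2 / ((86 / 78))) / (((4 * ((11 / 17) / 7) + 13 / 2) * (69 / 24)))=0.07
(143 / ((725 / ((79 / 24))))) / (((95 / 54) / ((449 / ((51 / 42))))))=319558239 / 2341750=136.46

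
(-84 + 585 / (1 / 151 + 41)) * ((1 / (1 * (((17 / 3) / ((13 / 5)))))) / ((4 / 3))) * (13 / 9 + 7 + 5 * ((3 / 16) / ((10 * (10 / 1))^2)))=-1516857671927 / 7485440000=-202.64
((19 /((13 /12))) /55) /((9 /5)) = 0.18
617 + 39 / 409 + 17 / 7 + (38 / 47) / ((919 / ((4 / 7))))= 10944479527 / 17665937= 619.52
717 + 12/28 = 717.43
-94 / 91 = -1.03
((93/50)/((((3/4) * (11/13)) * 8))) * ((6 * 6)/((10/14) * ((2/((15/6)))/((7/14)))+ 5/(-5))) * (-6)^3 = -5484024/275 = -19941.91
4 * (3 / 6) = 2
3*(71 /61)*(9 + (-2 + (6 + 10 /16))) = 23217 /488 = 47.58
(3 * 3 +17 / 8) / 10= 89 / 80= 1.11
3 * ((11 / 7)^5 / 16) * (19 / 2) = 9179907 / 537824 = 17.07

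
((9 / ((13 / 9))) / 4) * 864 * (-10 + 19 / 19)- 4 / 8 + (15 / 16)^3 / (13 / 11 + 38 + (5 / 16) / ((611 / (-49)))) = -56581929656351 / 4671137536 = -12113.09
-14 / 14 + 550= 549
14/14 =1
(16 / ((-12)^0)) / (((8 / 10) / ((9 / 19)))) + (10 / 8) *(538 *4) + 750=65540 / 19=3449.47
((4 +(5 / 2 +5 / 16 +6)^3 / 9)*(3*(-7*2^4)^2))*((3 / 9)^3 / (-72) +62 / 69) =645049793941 / 238464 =2705019.60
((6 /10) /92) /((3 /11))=11 /460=0.02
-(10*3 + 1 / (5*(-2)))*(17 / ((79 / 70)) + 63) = -1843933 / 790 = -2334.09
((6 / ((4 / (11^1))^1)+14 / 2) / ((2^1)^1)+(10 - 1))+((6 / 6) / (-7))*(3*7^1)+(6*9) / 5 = 28.55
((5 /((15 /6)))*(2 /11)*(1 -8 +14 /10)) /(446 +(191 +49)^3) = -56 /380172265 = -0.00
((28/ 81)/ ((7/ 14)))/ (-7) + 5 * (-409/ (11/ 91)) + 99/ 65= -979707686/ 57915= -16916.30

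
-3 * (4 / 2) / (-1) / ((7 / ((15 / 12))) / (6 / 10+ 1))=12 / 7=1.71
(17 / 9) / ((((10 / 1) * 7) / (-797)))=-13549 / 630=-21.51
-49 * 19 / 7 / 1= -133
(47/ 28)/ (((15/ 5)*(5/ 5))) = 47/ 84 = 0.56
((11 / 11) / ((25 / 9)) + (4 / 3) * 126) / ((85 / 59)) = 248331 / 2125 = 116.86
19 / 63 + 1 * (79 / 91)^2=78646 / 74529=1.06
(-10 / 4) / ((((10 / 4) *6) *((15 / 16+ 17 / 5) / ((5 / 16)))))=-25 / 2082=-0.01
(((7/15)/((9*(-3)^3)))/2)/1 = -7/7290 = -0.00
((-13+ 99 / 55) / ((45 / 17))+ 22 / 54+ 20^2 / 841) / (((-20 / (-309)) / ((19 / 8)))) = -122.85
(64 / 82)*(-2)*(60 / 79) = -3840 / 3239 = -1.19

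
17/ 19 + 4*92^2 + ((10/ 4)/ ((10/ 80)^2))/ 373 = 239946853/ 7087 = 33857.32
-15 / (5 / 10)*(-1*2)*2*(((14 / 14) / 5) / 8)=3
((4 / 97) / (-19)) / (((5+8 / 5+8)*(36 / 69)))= -115 / 403617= -0.00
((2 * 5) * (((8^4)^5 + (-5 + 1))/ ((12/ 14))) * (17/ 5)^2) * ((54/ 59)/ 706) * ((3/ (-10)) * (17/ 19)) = -54107564500191805.87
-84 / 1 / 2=-42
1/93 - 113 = -10508/93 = -112.99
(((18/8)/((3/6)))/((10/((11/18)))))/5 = 11/200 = 0.06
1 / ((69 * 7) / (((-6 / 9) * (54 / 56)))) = -3 / 2254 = -0.00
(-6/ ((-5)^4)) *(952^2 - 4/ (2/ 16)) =-5437632/ 625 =-8700.21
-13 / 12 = -1.08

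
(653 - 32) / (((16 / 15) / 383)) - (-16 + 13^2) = 3565197 / 16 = 222824.81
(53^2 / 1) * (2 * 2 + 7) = 30899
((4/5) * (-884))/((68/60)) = -624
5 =5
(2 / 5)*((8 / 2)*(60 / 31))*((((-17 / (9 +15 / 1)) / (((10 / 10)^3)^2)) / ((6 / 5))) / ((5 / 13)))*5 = -2210 / 93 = -23.76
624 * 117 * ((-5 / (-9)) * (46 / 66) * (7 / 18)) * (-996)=-361335520 / 33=-10949561.21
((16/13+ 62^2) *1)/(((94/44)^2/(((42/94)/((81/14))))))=2371030816/36441873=65.06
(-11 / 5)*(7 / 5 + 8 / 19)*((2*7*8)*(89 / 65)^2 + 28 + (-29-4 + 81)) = -2299303556 / 2006875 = -1145.71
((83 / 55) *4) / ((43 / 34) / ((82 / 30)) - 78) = -462808 / 5944785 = -0.08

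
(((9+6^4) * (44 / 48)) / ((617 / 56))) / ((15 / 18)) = 80388 / 617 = 130.29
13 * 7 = 91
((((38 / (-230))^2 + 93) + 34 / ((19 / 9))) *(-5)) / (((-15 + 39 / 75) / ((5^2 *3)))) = 5141678250 / 1819231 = 2826.29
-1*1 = -1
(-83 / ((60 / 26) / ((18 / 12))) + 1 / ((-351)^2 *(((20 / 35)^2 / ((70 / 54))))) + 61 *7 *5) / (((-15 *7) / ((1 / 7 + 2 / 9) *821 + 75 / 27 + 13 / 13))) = -10589150166247403 / 1760345168400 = -6015.38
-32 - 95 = -127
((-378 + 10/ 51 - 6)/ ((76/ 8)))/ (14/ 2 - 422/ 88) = -1722512/ 93993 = -18.33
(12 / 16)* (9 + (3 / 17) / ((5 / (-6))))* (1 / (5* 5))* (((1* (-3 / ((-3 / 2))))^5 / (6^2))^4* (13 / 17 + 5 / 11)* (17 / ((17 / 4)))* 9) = 25837568 / 3576375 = 7.22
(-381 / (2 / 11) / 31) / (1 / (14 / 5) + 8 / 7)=-1397 / 31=-45.06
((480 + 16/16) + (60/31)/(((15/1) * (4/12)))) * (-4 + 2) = -29846/31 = -962.77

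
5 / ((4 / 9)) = 45 / 4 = 11.25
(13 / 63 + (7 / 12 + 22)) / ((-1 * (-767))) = 5743 / 193284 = 0.03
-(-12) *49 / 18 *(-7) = -686 / 3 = -228.67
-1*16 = -16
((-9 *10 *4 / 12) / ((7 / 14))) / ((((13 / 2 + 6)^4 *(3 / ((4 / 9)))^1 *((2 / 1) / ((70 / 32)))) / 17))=-952 / 140625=-0.01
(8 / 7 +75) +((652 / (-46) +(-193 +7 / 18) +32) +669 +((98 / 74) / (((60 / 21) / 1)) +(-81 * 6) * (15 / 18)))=177803597 / 1072260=165.82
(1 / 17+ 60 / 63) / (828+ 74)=361 / 322014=0.00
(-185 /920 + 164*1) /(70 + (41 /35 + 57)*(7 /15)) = 2260425 /1340624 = 1.69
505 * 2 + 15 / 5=1013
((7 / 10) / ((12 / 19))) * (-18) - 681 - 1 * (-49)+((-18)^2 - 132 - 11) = -9419 / 20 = -470.95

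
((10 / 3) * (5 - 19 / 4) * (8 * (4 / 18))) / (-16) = -5 / 54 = -0.09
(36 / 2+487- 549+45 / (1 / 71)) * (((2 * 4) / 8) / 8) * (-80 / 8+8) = -3151 / 4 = -787.75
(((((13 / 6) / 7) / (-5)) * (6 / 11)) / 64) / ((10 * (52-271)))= 13 / 53961600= 0.00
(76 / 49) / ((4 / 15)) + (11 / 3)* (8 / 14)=1163 / 147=7.91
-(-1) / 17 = 1 / 17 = 0.06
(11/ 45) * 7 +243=11012/ 45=244.71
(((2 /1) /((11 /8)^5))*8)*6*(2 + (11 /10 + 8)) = 174587904 /805255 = 216.81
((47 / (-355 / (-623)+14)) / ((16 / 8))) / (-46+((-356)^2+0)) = 0.00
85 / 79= 1.08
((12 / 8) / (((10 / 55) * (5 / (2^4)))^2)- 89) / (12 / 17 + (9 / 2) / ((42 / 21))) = 638588 / 5025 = 127.08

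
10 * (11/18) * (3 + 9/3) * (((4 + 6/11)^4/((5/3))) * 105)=1312500000/1331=986100.68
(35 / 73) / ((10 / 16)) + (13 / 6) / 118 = 40597 / 51684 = 0.79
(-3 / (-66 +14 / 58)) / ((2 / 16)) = 696 / 1907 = 0.36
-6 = -6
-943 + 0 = -943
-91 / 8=-11.38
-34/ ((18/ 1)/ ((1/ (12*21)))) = -17/ 2268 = -0.01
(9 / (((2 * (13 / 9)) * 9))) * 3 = 27 / 26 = 1.04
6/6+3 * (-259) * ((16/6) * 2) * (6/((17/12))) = -298351/17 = -17550.06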